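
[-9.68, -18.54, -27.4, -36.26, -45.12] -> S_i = -9.68 + -8.86*i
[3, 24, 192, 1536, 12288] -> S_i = 3*8^i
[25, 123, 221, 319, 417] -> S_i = 25 + 98*i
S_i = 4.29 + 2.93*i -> [4.29, 7.22, 10.15, 13.08, 16.01]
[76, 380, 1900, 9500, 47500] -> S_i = 76*5^i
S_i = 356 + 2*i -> [356, 358, 360, 362, 364]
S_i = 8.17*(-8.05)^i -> [8.17, -65.77, 529.44, -4261.96, 34308.8]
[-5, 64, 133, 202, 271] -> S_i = -5 + 69*i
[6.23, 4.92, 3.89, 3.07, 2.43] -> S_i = 6.23*0.79^i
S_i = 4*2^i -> [4, 8, 16, 32, 64]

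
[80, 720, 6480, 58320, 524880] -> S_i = 80*9^i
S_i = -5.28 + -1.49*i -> [-5.28, -6.77, -8.26, -9.75, -11.24]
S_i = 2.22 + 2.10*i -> [2.22, 4.32, 6.42, 8.52, 10.62]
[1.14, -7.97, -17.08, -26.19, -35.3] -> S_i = 1.14 + -9.11*i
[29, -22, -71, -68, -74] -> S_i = Random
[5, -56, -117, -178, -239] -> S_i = 5 + -61*i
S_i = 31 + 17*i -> [31, 48, 65, 82, 99]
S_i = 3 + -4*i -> [3, -1, -5, -9, -13]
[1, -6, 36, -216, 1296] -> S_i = 1*-6^i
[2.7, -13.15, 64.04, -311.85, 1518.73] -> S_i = 2.70*(-4.87)^i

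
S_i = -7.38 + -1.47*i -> [-7.38, -8.85, -10.32, -11.79, -13.26]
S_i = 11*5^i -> [11, 55, 275, 1375, 6875]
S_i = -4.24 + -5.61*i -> [-4.24, -9.85, -15.46, -21.07, -26.68]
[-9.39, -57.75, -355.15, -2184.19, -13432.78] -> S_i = -9.39*6.15^i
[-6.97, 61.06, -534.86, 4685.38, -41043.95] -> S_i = -6.97*(-8.76)^i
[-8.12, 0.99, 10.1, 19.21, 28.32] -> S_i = -8.12 + 9.11*i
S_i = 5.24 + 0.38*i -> [5.24, 5.62, 6.0, 6.38, 6.76]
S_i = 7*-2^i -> [7, -14, 28, -56, 112]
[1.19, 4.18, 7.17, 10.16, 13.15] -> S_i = 1.19 + 2.99*i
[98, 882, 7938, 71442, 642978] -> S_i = 98*9^i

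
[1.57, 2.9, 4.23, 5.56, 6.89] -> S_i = 1.57 + 1.33*i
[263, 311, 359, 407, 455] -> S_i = 263 + 48*i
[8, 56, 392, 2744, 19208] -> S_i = 8*7^i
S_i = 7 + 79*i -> [7, 86, 165, 244, 323]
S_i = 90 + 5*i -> [90, 95, 100, 105, 110]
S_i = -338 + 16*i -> [-338, -322, -306, -290, -274]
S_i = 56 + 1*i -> [56, 57, 58, 59, 60]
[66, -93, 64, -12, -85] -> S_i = Random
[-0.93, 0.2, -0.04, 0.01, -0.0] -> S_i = -0.93*(-0.21)^i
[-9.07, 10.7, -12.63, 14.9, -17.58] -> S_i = -9.07*(-1.18)^i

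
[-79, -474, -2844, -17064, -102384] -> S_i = -79*6^i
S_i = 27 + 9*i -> [27, 36, 45, 54, 63]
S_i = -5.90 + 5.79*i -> [-5.9, -0.11, 5.68, 11.47, 17.26]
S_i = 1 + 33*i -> [1, 34, 67, 100, 133]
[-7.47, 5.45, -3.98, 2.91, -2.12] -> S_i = -7.47*(-0.73)^i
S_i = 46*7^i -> [46, 322, 2254, 15778, 110446]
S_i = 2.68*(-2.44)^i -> [2.68, -6.54, 15.96, -38.93, 94.99]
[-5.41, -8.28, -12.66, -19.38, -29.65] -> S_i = -5.41*1.53^i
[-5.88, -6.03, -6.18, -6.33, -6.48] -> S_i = -5.88 + -0.15*i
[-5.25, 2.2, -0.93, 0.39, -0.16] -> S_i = -5.25*(-0.42)^i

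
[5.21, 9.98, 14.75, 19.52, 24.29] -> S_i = 5.21 + 4.77*i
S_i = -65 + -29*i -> [-65, -94, -123, -152, -181]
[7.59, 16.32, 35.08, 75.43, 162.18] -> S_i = 7.59*2.15^i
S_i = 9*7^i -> [9, 63, 441, 3087, 21609]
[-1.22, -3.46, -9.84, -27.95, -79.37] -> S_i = -1.22*2.84^i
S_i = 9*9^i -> [9, 81, 729, 6561, 59049]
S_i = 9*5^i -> [9, 45, 225, 1125, 5625]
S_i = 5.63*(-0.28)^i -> [5.63, -1.58, 0.44, -0.12, 0.03]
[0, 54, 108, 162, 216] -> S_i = 0 + 54*i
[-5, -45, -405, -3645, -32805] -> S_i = -5*9^i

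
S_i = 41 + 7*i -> [41, 48, 55, 62, 69]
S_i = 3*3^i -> [3, 9, 27, 81, 243]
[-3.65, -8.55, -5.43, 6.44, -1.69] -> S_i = Random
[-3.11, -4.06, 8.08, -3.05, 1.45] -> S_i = Random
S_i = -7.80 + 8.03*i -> [-7.8, 0.23, 8.26, 16.29, 24.32]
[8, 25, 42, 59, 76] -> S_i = 8 + 17*i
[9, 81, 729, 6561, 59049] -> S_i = 9*9^i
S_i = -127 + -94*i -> [-127, -221, -315, -409, -503]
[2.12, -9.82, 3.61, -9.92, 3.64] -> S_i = Random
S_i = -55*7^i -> [-55, -385, -2695, -18865, -132055]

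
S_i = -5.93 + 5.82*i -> [-5.93, -0.11, 5.71, 11.53, 17.35]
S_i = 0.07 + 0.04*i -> [0.07, 0.11, 0.15, 0.19, 0.23]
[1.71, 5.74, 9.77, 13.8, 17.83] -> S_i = 1.71 + 4.03*i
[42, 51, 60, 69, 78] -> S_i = 42 + 9*i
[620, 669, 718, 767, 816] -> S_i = 620 + 49*i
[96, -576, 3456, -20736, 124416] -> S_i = 96*-6^i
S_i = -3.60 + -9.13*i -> [-3.6, -12.73, -21.86, -30.99, -40.12]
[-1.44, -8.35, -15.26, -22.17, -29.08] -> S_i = -1.44 + -6.91*i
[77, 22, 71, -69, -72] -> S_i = Random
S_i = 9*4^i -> [9, 36, 144, 576, 2304]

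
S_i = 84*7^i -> [84, 588, 4116, 28812, 201684]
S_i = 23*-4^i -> [23, -92, 368, -1472, 5888]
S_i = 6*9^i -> [6, 54, 486, 4374, 39366]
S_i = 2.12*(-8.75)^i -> [2.12, -18.55, 162.31, -1420.23, 12427.05]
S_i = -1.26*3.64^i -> [-1.26, -4.59, -16.69, -60.77, -221.2]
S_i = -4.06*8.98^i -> [-4.06, -36.46, -327.4, -2940.05, -26401.67]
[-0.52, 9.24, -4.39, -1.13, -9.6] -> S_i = Random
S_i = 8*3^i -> [8, 24, 72, 216, 648]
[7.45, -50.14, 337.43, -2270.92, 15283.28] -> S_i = 7.45*(-6.73)^i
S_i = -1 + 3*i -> [-1, 2, 5, 8, 11]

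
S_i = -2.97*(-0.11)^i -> [-2.97, 0.33, -0.04, 0.0, -0.0]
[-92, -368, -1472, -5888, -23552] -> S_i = -92*4^i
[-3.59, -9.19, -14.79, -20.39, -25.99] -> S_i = -3.59 + -5.60*i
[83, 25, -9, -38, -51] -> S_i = Random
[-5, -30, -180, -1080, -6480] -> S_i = -5*6^i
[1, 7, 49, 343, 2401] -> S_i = 1*7^i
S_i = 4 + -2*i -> [4, 2, 0, -2, -4]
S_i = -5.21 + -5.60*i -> [-5.21, -10.81, -16.41, -22.01, -27.61]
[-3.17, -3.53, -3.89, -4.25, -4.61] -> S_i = -3.17 + -0.36*i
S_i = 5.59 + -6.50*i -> [5.59, -0.91, -7.41, -13.91, -20.41]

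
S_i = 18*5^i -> [18, 90, 450, 2250, 11250]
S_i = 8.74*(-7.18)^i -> [8.74, -62.75, 450.57, -3235.08, 23227.86]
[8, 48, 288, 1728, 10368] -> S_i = 8*6^i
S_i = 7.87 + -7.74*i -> [7.87, 0.13, -7.61, -15.35, -23.09]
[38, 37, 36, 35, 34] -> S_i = 38 + -1*i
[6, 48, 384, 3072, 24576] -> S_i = 6*8^i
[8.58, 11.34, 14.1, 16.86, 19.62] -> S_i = 8.58 + 2.76*i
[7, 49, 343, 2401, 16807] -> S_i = 7*7^i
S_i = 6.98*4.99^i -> [6.98, 34.83, 173.8, 867.28, 4327.7]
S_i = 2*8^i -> [2, 16, 128, 1024, 8192]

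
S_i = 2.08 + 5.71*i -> [2.08, 7.79, 13.5, 19.21, 24.92]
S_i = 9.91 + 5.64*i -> [9.91, 15.55, 21.19, 26.83, 32.47]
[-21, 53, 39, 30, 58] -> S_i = Random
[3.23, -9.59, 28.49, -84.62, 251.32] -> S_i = 3.23*(-2.97)^i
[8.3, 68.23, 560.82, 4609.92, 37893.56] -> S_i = 8.30*8.22^i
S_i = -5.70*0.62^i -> [-5.7, -3.53, -2.19, -1.36, -0.84]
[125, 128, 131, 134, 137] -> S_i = 125 + 3*i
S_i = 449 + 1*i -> [449, 450, 451, 452, 453]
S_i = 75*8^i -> [75, 600, 4800, 38400, 307200]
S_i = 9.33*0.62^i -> [9.33, 5.78, 3.59, 2.22, 1.38]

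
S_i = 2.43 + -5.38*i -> [2.43, -2.95, -8.33, -13.71, -19.09]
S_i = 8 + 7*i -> [8, 15, 22, 29, 36]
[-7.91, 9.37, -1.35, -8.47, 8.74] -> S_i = Random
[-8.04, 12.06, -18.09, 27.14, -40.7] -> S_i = -8.04*(-1.50)^i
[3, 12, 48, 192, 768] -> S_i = 3*4^i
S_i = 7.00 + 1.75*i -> [7.0, 8.75, 10.5, 12.25, 14.0]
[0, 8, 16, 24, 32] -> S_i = 0 + 8*i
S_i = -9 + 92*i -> [-9, 83, 175, 267, 359]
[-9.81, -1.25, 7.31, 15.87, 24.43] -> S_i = -9.81 + 8.56*i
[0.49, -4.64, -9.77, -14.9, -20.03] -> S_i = 0.49 + -5.13*i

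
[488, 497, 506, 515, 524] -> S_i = 488 + 9*i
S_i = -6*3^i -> [-6, -18, -54, -162, -486]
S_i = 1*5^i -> [1, 5, 25, 125, 625]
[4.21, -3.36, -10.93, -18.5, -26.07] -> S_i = 4.21 + -7.57*i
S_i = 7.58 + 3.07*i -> [7.58, 10.65, 13.72, 16.79, 19.86]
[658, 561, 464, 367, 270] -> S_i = 658 + -97*i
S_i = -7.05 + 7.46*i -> [-7.05, 0.41, 7.87, 15.33, 22.79]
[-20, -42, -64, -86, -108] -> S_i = -20 + -22*i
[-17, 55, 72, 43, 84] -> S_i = Random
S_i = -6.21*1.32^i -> [-6.21, -8.2, -10.82, -14.28, -18.85]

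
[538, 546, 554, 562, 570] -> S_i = 538 + 8*i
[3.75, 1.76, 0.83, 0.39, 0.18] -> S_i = 3.75*0.47^i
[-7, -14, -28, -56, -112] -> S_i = -7*2^i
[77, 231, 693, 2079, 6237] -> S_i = 77*3^i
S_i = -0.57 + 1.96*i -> [-0.57, 1.39, 3.35, 5.31, 7.27]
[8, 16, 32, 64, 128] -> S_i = 8*2^i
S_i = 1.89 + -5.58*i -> [1.89, -3.69, -9.27, -14.85, -20.43]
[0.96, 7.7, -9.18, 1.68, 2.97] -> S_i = Random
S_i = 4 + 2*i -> [4, 6, 8, 10, 12]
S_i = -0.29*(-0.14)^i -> [-0.29, 0.04, -0.01, 0.0, -0.0]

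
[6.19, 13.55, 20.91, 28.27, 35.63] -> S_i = 6.19 + 7.36*i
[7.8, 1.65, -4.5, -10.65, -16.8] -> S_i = 7.80 + -6.15*i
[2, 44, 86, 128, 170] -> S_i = 2 + 42*i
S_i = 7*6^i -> [7, 42, 252, 1512, 9072]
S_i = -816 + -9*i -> [-816, -825, -834, -843, -852]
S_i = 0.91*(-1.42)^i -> [0.91, -1.29, 1.83, -2.61, 3.7]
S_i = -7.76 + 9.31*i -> [-7.76, 1.55, 10.86, 20.17, 29.48]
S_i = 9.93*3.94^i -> [9.93, 39.12, 154.15, 607.35, 2392.95]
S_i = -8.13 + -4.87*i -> [-8.13, -13.0, -17.87, -22.74, -27.61]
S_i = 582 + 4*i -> [582, 586, 590, 594, 598]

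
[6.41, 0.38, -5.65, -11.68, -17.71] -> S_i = 6.41 + -6.03*i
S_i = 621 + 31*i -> [621, 652, 683, 714, 745]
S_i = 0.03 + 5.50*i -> [0.03, 5.53, 11.03, 16.53, 22.03]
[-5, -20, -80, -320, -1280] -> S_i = -5*4^i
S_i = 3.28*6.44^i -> [3.28, 21.12, 136.03, 876.06, 5641.8]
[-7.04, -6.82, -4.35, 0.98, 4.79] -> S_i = Random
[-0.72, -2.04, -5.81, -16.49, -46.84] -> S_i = -0.72*2.84^i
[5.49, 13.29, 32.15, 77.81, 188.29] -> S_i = 5.49*2.42^i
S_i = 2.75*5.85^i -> [2.75, 16.09, 94.11, 550.55, 3220.74]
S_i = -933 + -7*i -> [-933, -940, -947, -954, -961]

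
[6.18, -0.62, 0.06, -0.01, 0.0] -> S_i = 6.18*(-0.10)^i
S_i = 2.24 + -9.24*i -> [2.24, -7.0, -16.24, -25.48, -34.72]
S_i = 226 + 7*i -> [226, 233, 240, 247, 254]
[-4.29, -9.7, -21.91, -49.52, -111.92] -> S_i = -4.29*2.26^i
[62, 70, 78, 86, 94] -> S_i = 62 + 8*i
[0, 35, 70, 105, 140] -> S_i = 0 + 35*i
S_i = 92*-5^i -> [92, -460, 2300, -11500, 57500]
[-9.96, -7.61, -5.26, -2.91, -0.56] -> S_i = -9.96 + 2.35*i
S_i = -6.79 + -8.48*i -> [-6.79, -15.27, -23.75, -32.23, -40.71]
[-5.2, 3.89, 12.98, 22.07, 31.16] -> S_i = -5.20 + 9.09*i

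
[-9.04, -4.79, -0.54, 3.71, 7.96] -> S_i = -9.04 + 4.25*i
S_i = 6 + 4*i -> [6, 10, 14, 18, 22]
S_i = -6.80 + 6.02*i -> [-6.8, -0.78, 5.24, 11.26, 17.28]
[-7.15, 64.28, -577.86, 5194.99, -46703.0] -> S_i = -7.15*(-8.99)^i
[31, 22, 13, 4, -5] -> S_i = 31 + -9*i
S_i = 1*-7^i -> [1, -7, 49, -343, 2401]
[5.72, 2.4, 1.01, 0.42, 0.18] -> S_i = 5.72*0.42^i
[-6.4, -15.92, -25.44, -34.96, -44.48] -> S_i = -6.40 + -9.52*i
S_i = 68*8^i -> [68, 544, 4352, 34816, 278528]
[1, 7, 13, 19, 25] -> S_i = 1 + 6*i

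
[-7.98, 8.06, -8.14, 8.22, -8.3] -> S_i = -7.98*(-1.01)^i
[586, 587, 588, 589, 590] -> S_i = 586 + 1*i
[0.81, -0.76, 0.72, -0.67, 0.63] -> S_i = 0.81*(-0.94)^i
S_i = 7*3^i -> [7, 21, 63, 189, 567]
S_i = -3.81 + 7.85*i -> [-3.81, 4.04, 11.89, 19.74, 27.59]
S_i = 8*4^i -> [8, 32, 128, 512, 2048]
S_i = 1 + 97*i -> [1, 98, 195, 292, 389]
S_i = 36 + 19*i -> [36, 55, 74, 93, 112]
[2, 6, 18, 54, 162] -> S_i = 2*3^i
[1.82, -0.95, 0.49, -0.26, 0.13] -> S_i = 1.82*(-0.52)^i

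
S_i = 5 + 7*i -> [5, 12, 19, 26, 33]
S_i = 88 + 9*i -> [88, 97, 106, 115, 124]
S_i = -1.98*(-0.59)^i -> [-1.98, 1.17, -0.69, 0.41, -0.24]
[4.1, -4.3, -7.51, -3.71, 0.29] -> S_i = Random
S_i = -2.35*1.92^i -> [-2.35, -4.51, -8.66, -16.63, -31.94]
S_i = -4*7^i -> [-4, -28, -196, -1372, -9604]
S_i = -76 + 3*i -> [-76, -73, -70, -67, -64]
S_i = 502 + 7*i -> [502, 509, 516, 523, 530]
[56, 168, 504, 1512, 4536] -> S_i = 56*3^i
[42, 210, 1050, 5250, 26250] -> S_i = 42*5^i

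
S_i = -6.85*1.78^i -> [-6.85, -12.19, -21.7, -38.63, -68.77]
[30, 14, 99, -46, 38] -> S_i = Random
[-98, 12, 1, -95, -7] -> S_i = Random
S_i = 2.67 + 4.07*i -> [2.67, 6.74, 10.81, 14.88, 18.95]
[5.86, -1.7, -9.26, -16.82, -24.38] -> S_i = 5.86 + -7.56*i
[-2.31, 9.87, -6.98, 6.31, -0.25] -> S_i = Random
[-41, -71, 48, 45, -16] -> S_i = Random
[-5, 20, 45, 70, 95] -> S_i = -5 + 25*i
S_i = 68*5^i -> [68, 340, 1700, 8500, 42500]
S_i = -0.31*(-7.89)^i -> [-0.31, 2.45, -19.3, 152.26, -1201.35]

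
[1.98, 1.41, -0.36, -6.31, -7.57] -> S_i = Random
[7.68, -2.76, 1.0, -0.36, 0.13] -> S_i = 7.68*(-0.36)^i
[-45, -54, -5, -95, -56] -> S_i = Random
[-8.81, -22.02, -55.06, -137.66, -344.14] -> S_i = -8.81*2.50^i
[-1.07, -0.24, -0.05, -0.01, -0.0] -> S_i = -1.07*0.22^i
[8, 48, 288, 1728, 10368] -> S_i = 8*6^i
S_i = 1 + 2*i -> [1, 3, 5, 7, 9]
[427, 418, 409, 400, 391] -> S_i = 427 + -9*i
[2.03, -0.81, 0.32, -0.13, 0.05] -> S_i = 2.03*(-0.40)^i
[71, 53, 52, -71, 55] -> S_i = Random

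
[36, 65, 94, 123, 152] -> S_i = 36 + 29*i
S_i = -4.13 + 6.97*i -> [-4.13, 2.84, 9.81, 16.78, 23.75]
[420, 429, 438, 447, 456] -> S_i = 420 + 9*i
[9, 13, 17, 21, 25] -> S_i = 9 + 4*i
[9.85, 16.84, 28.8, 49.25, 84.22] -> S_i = 9.85*1.71^i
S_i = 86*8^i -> [86, 688, 5504, 44032, 352256]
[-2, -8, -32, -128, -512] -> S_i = -2*4^i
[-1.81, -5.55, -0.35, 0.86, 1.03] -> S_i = Random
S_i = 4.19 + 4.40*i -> [4.19, 8.59, 12.99, 17.39, 21.79]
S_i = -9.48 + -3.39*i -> [-9.48, -12.87, -16.26, -19.65, -23.04]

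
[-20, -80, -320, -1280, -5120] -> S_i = -20*4^i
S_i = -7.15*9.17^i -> [-7.15, -65.57, -601.24, -5513.33, -50557.24]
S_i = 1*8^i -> [1, 8, 64, 512, 4096]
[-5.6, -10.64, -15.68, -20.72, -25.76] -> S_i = -5.60 + -5.04*i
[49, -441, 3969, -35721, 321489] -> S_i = 49*-9^i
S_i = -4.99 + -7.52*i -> [-4.99, -12.51, -20.03, -27.55, -35.07]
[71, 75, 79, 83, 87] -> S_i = 71 + 4*i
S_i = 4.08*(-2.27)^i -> [4.08, -9.26, 21.02, -47.72, 108.33]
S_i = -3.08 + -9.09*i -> [-3.08, -12.17, -21.26, -30.35, -39.44]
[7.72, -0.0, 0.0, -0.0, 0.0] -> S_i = 7.72*-0.00^i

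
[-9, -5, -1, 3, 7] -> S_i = -9 + 4*i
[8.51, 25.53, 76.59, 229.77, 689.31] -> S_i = 8.51*3.00^i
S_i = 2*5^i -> [2, 10, 50, 250, 1250]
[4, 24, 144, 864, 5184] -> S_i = 4*6^i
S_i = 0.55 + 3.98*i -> [0.55, 4.53, 8.51, 12.49, 16.47]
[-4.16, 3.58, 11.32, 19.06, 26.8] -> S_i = -4.16 + 7.74*i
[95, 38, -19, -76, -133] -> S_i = 95 + -57*i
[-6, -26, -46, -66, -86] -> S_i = -6 + -20*i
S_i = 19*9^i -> [19, 171, 1539, 13851, 124659]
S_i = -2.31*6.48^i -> [-2.31, -14.97, -97.0, -628.55, -4072.98]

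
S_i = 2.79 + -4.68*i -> [2.79, -1.89, -6.57, -11.25, -15.93]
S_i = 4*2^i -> [4, 8, 16, 32, 64]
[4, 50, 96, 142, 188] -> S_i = 4 + 46*i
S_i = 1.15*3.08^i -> [1.15, 3.54, 10.91, 33.6, 103.49]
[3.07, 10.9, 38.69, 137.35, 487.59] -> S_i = 3.07*3.55^i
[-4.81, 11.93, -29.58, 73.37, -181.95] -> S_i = -4.81*(-2.48)^i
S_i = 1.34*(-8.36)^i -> [1.34, -11.2, 93.65, -782.93, 6545.31]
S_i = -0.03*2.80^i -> [-0.03, -0.08, -0.24, -0.66, -1.84]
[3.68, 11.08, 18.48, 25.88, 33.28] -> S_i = 3.68 + 7.40*i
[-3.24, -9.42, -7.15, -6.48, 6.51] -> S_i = Random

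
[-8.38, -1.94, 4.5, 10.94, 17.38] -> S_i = -8.38 + 6.44*i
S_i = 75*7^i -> [75, 525, 3675, 25725, 180075]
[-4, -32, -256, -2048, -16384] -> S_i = -4*8^i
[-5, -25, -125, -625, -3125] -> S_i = -5*5^i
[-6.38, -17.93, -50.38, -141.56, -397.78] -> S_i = -6.38*2.81^i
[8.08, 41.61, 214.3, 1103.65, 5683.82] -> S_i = 8.08*5.15^i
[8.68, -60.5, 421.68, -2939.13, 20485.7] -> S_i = 8.68*(-6.97)^i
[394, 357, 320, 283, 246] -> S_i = 394 + -37*i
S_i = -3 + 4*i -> [-3, 1, 5, 9, 13]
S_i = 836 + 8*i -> [836, 844, 852, 860, 868]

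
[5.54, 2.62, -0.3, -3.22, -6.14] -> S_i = 5.54 + -2.92*i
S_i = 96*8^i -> [96, 768, 6144, 49152, 393216]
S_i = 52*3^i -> [52, 156, 468, 1404, 4212]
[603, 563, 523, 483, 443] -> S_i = 603 + -40*i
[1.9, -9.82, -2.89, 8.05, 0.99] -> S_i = Random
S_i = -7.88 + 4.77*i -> [-7.88, -3.11, 1.66, 6.43, 11.2]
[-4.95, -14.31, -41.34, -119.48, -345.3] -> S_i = -4.95*2.89^i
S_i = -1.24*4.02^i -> [-1.24, -4.98, -20.04, -80.56, -323.84]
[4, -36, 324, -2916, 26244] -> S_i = 4*-9^i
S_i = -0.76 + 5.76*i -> [-0.76, 5.0, 10.76, 16.52, 22.28]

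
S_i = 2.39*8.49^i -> [2.39, 20.29, 172.27, 1462.58, 12417.34]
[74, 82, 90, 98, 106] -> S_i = 74 + 8*i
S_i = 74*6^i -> [74, 444, 2664, 15984, 95904]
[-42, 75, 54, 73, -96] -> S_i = Random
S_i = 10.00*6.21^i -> [10.0, 62.1, 385.64, 2394.83, 14871.9]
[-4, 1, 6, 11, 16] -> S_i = -4 + 5*i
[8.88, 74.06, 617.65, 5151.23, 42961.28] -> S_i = 8.88*8.34^i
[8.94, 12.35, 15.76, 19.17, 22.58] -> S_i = 8.94 + 3.41*i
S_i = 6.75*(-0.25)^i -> [6.75, -1.69, 0.42, -0.11, 0.03]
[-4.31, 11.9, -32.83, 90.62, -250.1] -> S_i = -4.31*(-2.76)^i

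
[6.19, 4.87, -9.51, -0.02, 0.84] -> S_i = Random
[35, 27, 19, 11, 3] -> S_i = 35 + -8*i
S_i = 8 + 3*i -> [8, 11, 14, 17, 20]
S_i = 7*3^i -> [7, 21, 63, 189, 567]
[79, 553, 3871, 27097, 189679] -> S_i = 79*7^i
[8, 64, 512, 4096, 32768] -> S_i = 8*8^i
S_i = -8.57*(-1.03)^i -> [-8.57, 8.83, -9.09, 9.36, -9.65]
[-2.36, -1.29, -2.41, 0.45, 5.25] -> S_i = Random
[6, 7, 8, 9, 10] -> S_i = 6 + 1*i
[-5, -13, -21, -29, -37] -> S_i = -5 + -8*i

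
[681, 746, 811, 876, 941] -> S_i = 681 + 65*i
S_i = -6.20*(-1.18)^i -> [-6.2, 7.32, -8.63, 10.19, -12.02]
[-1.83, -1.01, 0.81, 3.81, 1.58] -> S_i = Random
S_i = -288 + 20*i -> [-288, -268, -248, -228, -208]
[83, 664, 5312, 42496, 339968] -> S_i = 83*8^i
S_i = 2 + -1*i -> [2, 1, 0, -1, -2]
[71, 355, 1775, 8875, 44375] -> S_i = 71*5^i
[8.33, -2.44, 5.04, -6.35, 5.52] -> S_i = Random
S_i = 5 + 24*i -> [5, 29, 53, 77, 101]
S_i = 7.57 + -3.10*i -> [7.57, 4.47, 1.37, -1.73, -4.83]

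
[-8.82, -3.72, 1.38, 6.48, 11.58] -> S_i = -8.82 + 5.10*i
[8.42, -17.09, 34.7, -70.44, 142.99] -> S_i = 8.42*(-2.03)^i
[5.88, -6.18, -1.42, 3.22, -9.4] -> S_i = Random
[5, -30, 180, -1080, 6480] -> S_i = 5*-6^i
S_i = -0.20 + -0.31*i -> [-0.2, -0.51, -0.82, -1.13, -1.44]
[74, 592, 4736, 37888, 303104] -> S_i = 74*8^i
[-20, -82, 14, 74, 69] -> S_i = Random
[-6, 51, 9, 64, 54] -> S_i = Random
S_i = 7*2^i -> [7, 14, 28, 56, 112]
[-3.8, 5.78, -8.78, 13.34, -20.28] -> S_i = -3.80*(-1.52)^i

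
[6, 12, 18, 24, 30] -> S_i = 6 + 6*i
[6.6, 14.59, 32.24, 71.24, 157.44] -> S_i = 6.60*2.21^i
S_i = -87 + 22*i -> [-87, -65, -43, -21, 1]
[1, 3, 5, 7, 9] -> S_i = 1 + 2*i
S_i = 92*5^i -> [92, 460, 2300, 11500, 57500]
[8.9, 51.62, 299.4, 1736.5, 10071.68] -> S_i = 8.90*5.80^i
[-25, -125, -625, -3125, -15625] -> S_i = -25*5^i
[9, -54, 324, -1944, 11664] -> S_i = 9*-6^i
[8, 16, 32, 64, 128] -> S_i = 8*2^i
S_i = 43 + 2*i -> [43, 45, 47, 49, 51]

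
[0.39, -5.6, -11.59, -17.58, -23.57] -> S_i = 0.39 + -5.99*i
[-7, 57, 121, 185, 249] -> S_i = -7 + 64*i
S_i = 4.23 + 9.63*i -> [4.23, 13.86, 23.49, 33.12, 42.75]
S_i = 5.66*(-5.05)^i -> [5.66, -28.58, 144.34, -728.94, 3681.14]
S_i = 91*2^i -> [91, 182, 364, 728, 1456]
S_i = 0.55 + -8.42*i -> [0.55, -7.87, -16.29, -24.71, -33.13]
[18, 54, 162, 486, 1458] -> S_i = 18*3^i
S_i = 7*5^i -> [7, 35, 175, 875, 4375]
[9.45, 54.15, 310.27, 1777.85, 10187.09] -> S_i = 9.45*5.73^i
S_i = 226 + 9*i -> [226, 235, 244, 253, 262]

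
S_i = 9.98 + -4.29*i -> [9.98, 5.69, 1.4, -2.89, -7.18]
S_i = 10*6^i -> [10, 60, 360, 2160, 12960]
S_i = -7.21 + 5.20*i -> [-7.21, -2.01, 3.19, 8.39, 13.59]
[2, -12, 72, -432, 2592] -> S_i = 2*-6^i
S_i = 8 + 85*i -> [8, 93, 178, 263, 348]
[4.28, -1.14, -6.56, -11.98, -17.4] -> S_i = 4.28 + -5.42*i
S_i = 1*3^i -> [1, 3, 9, 27, 81]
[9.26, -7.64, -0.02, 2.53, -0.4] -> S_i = Random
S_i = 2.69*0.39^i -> [2.69, 1.05, 0.41, 0.16, 0.06]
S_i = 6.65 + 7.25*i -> [6.65, 13.9, 21.15, 28.4, 35.65]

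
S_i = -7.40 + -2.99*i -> [-7.4, -10.39, -13.38, -16.37, -19.36]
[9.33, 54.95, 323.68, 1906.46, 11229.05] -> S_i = 9.33*5.89^i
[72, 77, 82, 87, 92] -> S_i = 72 + 5*i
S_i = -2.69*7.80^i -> [-2.69, -20.98, -163.66, -1276.54, -9957.05]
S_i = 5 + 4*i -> [5, 9, 13, 17, 21]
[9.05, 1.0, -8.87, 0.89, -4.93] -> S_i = Random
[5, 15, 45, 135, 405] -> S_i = 5*3^i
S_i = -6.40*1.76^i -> [-6.4, -11.26, -19.82, -34.89, -61.41]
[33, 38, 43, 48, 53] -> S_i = 33 + 5*i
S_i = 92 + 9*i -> [92, 101, 110, 119, 128]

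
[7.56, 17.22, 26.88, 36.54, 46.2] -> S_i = 7.56 + 9.66*i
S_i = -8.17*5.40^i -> [-8.17, -44.12, -238.24, -1286.48, -6947.0]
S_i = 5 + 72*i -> [5, 77, 149, 221, 293]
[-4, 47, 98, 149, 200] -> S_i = -4 + 51*i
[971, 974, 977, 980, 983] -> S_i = 971 + 3*i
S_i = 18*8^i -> [18, 144, 1152, 9216, 73728]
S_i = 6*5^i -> [6, 30, 150, 750, 3750]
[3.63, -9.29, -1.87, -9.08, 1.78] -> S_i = Random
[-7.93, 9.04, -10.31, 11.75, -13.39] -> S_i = -7.93*(-1.14)^i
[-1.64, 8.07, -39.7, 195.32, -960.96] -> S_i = -1.64*(-4.92)^i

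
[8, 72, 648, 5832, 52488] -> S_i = 8*9^i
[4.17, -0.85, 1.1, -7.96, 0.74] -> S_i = Random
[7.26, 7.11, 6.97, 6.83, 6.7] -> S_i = 7.26*0.98^i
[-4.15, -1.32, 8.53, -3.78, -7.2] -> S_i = Random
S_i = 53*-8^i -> [53, -424, 3392, -27136, 217088]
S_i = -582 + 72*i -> [-582, -510, -438, -366, -294]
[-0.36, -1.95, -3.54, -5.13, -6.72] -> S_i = -0.36 + -1.59*i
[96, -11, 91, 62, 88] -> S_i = Random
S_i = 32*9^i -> [32, 288, 2592, 23328, 209952]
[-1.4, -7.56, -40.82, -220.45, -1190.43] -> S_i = -1.40*5.40^i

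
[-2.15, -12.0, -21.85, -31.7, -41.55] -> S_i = -2.15 + -9.85*i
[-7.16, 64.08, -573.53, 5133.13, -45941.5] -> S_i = -7.16*(-8.95)^i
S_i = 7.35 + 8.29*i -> [7.35, 15.64, 23.93, 32.22, 40.51]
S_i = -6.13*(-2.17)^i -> [-6.13, 13.3, -28.87, 62.64, -135.93]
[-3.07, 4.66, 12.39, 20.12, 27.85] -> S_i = -3.07 + 7.73*i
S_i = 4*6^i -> [4, 24, 144, 864, 5184]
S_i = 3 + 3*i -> [3, 6, 9, 12, 15]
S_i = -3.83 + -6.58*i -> [-3.83, -10.41, -16.99, -23.57, -30.15]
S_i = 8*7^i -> [8, 56, 392, 2744, 19208]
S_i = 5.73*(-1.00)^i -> [5.73, -5.73, 5.73, -5.73, 5.73]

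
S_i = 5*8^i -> [5, 40, 320, 2560, 20480]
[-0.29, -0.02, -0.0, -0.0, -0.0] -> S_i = -0.29*0.06^i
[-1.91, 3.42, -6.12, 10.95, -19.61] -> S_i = -1.91*(-1.79)^i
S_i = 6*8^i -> [6, 48, 384, 3072, 24576]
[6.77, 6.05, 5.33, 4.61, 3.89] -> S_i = 6.77 + -0.72*i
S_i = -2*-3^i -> [-2, 6, -18, 54, -162]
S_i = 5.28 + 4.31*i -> [5.28, 9.59, 13.9, 18.21, 22.52]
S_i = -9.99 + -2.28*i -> [-9.99, -12.27, -14.55, -16.83, -19.11]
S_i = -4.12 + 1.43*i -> [-4.12, -2.69, -1.26, 0.17, 1.6]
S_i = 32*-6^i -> [32, -192, 1152, -6912, 41472]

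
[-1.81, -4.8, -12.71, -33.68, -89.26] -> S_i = -1.81*2.65^i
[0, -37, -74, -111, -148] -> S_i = 0 + -37*i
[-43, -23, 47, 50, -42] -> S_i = Random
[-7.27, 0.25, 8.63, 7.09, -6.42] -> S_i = Random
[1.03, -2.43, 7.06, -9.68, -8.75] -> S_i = Random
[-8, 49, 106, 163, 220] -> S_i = -8 + 57*i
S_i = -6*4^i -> [-6, -24, -96, -384, -1536]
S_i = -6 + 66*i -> [-6, 60, 126, 192, 258]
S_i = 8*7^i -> [8, 56, 392, 2744, 19208]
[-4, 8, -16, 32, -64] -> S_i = -4*-2^i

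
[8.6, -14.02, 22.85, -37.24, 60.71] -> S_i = 8.60*(-1.63)^i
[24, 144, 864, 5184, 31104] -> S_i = 24*6^i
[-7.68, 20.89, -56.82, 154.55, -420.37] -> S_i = -7.68*(-2.72)^i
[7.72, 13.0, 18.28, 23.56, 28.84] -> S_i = 7.72 + 5.28*i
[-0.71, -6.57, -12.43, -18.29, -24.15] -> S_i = -0.71 + -5.86*i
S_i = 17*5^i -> [17, 85, 425, 2125, 10625]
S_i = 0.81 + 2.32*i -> [0.81, 3.13, 5.45, 7.77, 10.09]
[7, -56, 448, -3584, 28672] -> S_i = 7*-8^i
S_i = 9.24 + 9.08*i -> [9.24, 18.32, 27.4, 36.48, 45.56]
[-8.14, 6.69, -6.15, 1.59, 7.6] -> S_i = Random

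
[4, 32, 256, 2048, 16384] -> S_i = 4*8^i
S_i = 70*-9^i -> [70, -630, 5670, -51030, 459270]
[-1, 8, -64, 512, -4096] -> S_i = -1*-8^i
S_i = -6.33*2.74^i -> [-6.33, -17.34, -47.52, -130.21, -356.78]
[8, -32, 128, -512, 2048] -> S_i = 8*-4^i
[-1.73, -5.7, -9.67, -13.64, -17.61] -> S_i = -1.73 + -3.97*i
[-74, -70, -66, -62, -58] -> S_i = -74 + 4*i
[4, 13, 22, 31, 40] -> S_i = 4 + 9*i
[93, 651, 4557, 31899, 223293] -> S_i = 93*7^i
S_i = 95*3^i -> [95, 285, 855, 2565, 7695]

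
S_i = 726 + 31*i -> [726, 757, 788, 819, 850]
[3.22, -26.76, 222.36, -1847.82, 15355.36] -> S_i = 3.22*(-8.31)^i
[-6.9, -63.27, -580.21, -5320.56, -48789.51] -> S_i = -6.90*9.17^i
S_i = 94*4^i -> [94, 376, 1504, 6016, 24064]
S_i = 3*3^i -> [3, 9, 27, 81, 243]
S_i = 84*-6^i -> [84, -504, 3024, -18144, 108864]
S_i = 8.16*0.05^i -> [8.16, 0.41, 0.02, 0.0, 0.0]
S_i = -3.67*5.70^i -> [-3.67, -20.92, -119.24, -679.66, -3874.05]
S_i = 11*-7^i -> [11, -77, 539, -3773, 26411]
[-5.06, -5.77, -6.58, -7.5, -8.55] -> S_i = -5.06*1.14^i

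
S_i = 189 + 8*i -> [189, 197, 205, 213, 221]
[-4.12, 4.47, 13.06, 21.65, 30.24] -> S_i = -4.12 + 8.59*i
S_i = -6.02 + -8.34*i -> [-6.02, -14.36, -22.7, -31.04, -39.38]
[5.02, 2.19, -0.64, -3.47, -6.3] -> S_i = 5.02 + -2.83*i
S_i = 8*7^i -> [8, 56, 392, 2744, 19208]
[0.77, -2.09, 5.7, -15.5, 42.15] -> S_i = 0.77*(-2.72)^i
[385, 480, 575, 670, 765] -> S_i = 385 + 95*i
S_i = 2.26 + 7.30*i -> [2.26, 9.56, 16.86, 24.16, 31.46]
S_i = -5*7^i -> [-5, -35, -245, -1715, -12005]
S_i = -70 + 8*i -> [-70, -62, -54, -46, -38]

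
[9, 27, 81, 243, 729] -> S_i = 9*3^i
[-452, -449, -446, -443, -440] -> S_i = -452 + 3*i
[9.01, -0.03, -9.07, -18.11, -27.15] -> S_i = 9.01 + -9.04*i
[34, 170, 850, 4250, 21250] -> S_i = 34*5^i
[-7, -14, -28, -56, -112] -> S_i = -7*2^i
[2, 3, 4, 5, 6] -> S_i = 2 + 1*i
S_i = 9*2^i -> [9, 18, 36, 72, 144]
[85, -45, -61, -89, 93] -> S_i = Random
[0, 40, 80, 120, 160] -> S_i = 0 + 40*i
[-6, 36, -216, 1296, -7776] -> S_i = -6*-6^i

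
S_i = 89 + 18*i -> [89, 107, 125, 143, 161]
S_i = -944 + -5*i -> [-944, -949, -954, -959, -964]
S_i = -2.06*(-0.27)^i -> [-2.06, 0.56, -0.15, 0.04, -0.01]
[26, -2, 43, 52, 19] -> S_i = Random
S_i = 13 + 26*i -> [13, 39, 65, 91, 117]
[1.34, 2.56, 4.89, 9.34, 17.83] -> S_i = 1.34*1.91^i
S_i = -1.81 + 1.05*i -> [-1.81, -0.76, 0.29, 1.34, 2.39]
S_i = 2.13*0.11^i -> [2.13, 0.23, 0.03, 0.0, 0.0]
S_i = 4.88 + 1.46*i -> [4.88, 6.34, 7.8, 9.26, 10.72]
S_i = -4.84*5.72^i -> [-4.84, -27.68, -158.36, -905.8, -5181.19]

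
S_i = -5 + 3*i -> [-5, -2, 1, 4, 7]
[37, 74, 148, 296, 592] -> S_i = 37*2^i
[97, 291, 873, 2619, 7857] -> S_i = 97*3^i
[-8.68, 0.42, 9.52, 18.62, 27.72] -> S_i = -8.68 + 9.10*i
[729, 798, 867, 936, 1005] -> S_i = 729 + 69*i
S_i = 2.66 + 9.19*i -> [2.66, 11.85, 21.04, 30.23, 39.42]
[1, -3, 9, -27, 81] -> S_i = 1*-3^i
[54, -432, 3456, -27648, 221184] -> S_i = 54*-8^i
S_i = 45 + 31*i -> [45, 76, 107, 138, 169]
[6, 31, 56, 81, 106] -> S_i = 6 + 25*i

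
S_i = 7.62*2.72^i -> [7.62, 20.73, 56.38, 153.34, 417.09]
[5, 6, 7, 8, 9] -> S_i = 5 + 1*i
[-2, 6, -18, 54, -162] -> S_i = -2*-3^i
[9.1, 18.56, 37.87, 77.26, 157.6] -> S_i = 9.10*2.04^i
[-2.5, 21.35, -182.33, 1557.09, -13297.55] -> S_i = -2.50*(-8.54)^i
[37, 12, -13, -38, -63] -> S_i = 37 + -25*i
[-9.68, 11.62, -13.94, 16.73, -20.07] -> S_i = -9.68*(-1.20)^i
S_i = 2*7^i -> [2, 14, 98, 686, 4802]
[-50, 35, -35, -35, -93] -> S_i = Random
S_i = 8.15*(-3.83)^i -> [8.15, -31.21, 119.55, -457.88, 1753.69]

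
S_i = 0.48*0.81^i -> [0.48, 0.39, 0.31, 0.26, 0.21]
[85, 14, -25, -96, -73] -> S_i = Random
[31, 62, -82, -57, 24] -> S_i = Random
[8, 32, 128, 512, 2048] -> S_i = 8*4^i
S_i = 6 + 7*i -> [6, 13, 20, 27, 34]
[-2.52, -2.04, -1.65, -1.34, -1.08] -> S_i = -2.52*0.81^i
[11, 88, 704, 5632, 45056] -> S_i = 11*8^i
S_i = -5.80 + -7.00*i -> [-5.8, -12.8, -19.8, -26.8, -33.8]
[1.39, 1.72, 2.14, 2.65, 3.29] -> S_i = 1.39*1.24^i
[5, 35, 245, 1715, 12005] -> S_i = 5*7^i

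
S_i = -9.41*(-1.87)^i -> [-9.41, 17.6, -32.91, 61.53, -115.07]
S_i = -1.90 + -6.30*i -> [-1.9, -8.2, -14.5, -20.8, -27.1]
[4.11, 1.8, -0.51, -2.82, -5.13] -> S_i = 4.11 + -2.31*i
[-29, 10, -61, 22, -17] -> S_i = Random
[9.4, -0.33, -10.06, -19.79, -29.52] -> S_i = 9.40 + -9.73*i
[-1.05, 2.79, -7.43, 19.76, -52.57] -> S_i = -1.05*(-2.66)^i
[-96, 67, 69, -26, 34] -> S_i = Random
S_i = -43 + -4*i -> [-43, -47, -51, -55, -59]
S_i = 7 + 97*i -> [7, 104, 201, 298, 395]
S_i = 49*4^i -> [49, 196, 784, 3136, 12544]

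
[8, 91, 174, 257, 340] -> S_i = 8 + 83*i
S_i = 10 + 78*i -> [10, 88, 166, 244, 322]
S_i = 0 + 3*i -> [0, 3, 6, 9, 12]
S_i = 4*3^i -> [4, 12, 36, 108, 324]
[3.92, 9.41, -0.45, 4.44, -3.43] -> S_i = Random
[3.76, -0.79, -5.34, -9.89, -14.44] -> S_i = 3.76 + -4.55*i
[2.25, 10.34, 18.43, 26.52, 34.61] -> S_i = 2.25 + 8.09*i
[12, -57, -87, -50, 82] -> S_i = Random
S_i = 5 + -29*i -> [5, -24, -53, -82, -111]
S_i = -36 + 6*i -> [-36, -30, -24, -18, -12]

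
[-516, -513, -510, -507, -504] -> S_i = -516 + 3*i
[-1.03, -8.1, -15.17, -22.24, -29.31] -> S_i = -1.03 + -7.07*i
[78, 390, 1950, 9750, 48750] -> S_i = 78*5^i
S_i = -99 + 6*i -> [-99, -93, -87, -81, -75]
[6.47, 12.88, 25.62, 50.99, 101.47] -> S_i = 6.47*1.99^i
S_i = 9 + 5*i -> [9, 14, 19, 24, 29]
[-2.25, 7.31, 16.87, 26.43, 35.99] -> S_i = -2.25 + 9.56*i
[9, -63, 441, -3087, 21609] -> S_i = 9*-7^i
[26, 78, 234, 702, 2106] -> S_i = 26*3^i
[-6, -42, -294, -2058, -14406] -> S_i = -6*7^i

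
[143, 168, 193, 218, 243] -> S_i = 143 + 25*i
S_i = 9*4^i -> [9, 36, 144, 576, 2304]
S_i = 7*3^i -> [7, 21, 63, 189, 567]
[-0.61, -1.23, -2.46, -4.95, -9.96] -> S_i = -0.61*2.01^i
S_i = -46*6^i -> [-46, -276, -1656, -9936, -59616]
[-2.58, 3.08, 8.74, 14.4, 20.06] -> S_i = -2.58 + 5.66*i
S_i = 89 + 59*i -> [89, 148, 207, 266, 325]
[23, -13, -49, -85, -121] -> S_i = 23 + -36*i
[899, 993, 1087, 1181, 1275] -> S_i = 899 + 94*i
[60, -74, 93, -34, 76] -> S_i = Random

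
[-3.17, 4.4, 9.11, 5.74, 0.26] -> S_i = Random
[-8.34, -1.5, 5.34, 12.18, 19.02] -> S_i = -8.34 + 6.84*i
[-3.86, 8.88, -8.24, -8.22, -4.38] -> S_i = Random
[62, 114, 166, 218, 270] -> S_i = 62 + 52*i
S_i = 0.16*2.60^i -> [0.16, 0.42, 1.08, 2.81, 7.31]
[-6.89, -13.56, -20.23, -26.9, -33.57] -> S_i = -6.89 + -6.67*i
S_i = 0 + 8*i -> [0, 8, 16, 24, 32]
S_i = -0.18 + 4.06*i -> [-0.18, 3.88, 7.94, 12.0, 16.06]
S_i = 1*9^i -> [1, 9, 81, 729, 6561]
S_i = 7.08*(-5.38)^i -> [7.08, -38.09, 204.93, -1102.5, 5931.47]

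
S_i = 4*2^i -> [4, 8, 16, 32, 64]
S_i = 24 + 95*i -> [24, 119, 214, 309, 404]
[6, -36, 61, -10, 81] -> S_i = Random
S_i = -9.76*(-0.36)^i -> [-9.76, 3.51, -1.26, 0.46, -0.16]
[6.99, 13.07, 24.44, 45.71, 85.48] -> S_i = 6.99*1.87^i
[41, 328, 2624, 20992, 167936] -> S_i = 41*8^i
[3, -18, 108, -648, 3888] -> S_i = 3*-6^i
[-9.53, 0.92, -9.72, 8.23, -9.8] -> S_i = Random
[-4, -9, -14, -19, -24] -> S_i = -4 + -5*i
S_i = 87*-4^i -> [87, -348, 1392, -5568, 22272]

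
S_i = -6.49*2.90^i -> [-6.49, -18.82, -54.58, -158.28, -459.03]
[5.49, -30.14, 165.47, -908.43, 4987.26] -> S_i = 5.49*(-5.49)^i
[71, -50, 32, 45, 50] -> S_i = Random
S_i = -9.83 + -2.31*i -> [-9.83, -12.14, -14.45, -16.76, -19.07]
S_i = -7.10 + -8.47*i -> [-7.1, -15.57, -24.04, -32.51, -40.98]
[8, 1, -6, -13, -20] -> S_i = 8 + -7*i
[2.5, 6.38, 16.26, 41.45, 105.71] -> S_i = 2.50*2.55^i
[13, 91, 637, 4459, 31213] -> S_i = 13*7^i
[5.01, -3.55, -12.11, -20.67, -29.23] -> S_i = 5.01 + -8.56*i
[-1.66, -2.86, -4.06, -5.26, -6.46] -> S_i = -1.66 + -1.20*i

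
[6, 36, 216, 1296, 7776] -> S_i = 6*6^i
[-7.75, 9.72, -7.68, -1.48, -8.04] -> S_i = Random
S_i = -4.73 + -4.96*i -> [-4.73, -9.69, -14.65, -19.61, -24.57]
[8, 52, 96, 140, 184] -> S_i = 8 + 44*i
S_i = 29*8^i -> [29, 232, 1856, 14848, 118784]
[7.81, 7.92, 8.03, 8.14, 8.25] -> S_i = 7.81 + 0.11*i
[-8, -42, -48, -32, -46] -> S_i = Random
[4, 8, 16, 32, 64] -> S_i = 4*2^i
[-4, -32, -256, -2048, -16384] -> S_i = -4*8^i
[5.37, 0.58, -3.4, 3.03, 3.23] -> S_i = Random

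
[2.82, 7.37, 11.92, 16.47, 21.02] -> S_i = 2.82 + 4.55*i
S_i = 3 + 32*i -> [3, 35, 67, 99, 131]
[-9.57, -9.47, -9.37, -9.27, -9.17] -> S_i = -9.57 + 0.10*i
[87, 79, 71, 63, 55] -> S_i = 87 + -8*i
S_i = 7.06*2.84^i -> [7.06, 20.05, 56.94, 161.72, 459.28]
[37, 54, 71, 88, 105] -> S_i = 37 + 17*i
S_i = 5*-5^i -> [5, -25, 125, -625, 3125]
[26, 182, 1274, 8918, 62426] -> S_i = 26*7^i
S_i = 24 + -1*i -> [24, 23, 22, 21, 20]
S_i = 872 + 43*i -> [872, 915, 958, 1001, 1044]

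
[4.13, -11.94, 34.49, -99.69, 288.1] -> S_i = 4.13*(-2.89)^i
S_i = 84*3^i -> [84, 252, 756, 2268, 6804]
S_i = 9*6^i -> [9, 54, 324, 1944, 11664]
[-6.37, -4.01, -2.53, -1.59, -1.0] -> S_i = -6.37*0.63^i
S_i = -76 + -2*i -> [-76, -78, -80, -82, -84]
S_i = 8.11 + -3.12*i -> [8.11, 4.99, 1.87, -1.25, -4.37]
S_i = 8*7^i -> [8, 56, 392, 2744, 19208]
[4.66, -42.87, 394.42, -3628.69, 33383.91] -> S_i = 4.66*(-9.20)^i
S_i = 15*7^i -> [15, 105, 735, 5145, 36015]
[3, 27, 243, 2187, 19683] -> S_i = 3*9^i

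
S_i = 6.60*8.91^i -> [6.6, 58.81, 523.96, 4668.5, 41596.3]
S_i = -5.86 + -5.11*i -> [-5.86, -10.97, -16.08, -21.19, -26.3]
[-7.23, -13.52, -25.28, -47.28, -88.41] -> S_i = -7.23*1.87^i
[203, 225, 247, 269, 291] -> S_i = 203 + 22*i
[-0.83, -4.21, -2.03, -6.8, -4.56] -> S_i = Random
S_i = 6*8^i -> [6, 48, 384, 3072, 24576]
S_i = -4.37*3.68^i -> [-4.37, -16.08, -59.18, -217.78, -801.44]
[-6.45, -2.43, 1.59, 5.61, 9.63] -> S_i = -6.45 + 4.02*i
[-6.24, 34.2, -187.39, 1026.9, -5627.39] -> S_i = -6.24*(-5.48)^i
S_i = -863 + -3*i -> [-863, -866, -869, -872, -875]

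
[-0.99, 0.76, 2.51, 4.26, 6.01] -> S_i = -0.99 + 1.75*i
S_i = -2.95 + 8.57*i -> [-2.95, 5.62, 14.19, 22.76, 31.33]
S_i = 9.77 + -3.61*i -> [9.77, 6.16, 2.55, -1.06, -4.67]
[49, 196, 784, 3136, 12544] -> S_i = 49*4^i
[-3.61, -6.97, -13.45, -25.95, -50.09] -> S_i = -3.61*1.93^i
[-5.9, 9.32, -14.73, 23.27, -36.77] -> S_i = -5.90*(-1.58)^i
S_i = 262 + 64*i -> [262, 326, 390, 454, 518]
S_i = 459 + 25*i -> [459, 484, 509, 534, 559]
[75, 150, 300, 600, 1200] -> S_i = 75*2^i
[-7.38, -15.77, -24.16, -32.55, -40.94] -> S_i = -7.38 + -8.39*i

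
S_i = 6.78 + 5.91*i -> [6.78, 12.69, 18.6, 24.51, 30.42]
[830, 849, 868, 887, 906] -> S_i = 830 + 19*i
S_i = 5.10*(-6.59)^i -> [5.1, -33.61, 221.48, -1459.58, 9618.6]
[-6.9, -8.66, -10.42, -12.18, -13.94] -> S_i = -6.90 + -1.76*i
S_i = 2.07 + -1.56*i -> [2.07, 0.51, -1.05, -2.61, -4.17]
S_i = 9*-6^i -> [9, -54, 324, -1944, 11664]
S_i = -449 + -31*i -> [-449, -480, -511, -542, -573]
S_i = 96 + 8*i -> [96, 104, 112, 120, 128]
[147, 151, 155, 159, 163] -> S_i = 147 + 4*i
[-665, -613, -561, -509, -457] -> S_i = -665 + 52*i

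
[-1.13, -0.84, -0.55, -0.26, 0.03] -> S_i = -1.13 + 0.29*i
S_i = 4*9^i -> [4, 36, 324, 2916, 26244]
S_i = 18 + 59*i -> [18, 77, 136, 195, 254]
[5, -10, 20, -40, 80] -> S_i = 5*-2^i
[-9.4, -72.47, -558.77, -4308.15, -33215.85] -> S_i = -9.40*7.71^i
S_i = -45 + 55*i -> [-45, 10, 65, 120, 175]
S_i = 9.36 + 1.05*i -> [9.36, 10.41, 11.46, 12.51, 13.56]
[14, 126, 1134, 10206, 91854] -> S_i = 14*9^i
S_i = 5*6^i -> [5, 30, 180, 1080, 6480]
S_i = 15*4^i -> [15, 60, 240, 960, 3840]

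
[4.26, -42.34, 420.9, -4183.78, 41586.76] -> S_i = 4.26*(-9.94)^i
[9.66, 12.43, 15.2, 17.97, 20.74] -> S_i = 9.66 + 2.77*i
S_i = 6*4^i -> [6, 24, 96, 384, 1536]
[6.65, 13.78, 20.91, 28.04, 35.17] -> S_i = 6.65 + 7.13*i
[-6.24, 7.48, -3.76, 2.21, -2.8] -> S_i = Random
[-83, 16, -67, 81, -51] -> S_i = Random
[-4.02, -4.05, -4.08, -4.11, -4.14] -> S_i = -4.02 + -0.03*i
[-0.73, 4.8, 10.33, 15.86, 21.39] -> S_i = -0.73 + 5.53*i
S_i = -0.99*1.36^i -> [-0.99, -1.35, -1.83, -2.49, -3.39]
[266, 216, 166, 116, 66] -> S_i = 266 + -50*i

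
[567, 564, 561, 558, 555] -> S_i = 567 + -3*i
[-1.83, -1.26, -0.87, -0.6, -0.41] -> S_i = -1.83*0.69^i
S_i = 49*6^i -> [49, 294, 1764, 10584, 63504]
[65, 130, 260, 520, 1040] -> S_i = 65*2^i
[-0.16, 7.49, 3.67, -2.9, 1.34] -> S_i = Random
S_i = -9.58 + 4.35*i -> [-9.58, -5.23, -0.88, 3.47, 7.82]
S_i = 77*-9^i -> [77, -693, 6237, -56133, 505197]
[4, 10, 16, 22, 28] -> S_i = 4 + 6*i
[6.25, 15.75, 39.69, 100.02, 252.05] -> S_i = 6.25*2.52^i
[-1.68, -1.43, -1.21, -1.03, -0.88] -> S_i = -1.68*0.85^i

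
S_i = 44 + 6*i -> [44, 50, 56, 62, 68]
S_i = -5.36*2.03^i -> [-5.36, -10.88, -22.09, -44.84, -91.02]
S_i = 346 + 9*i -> [346, 355, 364, 373, 382]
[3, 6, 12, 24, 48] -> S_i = 3*2^i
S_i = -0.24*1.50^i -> [-0.24, -0.36, -0.54, -0.81, -1.21]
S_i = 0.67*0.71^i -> [0.67, 0.48, 0.34, 0.24, 0.17]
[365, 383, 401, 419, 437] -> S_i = 365 + 18*i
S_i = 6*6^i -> [6, 36, 216, 1296, 7776]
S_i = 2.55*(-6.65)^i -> [2.55, -16.96, 112.77, -749.9, 4986.86]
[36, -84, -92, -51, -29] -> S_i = Random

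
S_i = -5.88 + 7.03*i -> [-5.88, 1.15, 8.18, 15.21, 22.24]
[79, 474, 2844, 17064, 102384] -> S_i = 79*6^i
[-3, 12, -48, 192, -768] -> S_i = -3*-4^i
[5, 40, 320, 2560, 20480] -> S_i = 5*8^i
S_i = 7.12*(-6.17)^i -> [7.12, -43.93, 271.05, -1672.38, 10318.6]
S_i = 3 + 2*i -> [3, 5, 7, 9, 11]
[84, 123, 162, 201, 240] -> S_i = 84 + 39*i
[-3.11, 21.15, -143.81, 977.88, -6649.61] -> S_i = -3.11*(-6.80)^i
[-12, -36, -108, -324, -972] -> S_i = -12*3^i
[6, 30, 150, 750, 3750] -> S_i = 6*5^i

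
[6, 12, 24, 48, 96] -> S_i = 6*2^i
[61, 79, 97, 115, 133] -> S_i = 61 + 18*i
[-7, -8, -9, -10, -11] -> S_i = -7 + -1*i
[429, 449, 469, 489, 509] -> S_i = 429 + 20*i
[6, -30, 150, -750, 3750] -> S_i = 6*-5^i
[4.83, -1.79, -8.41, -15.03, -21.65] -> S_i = 4.83 + -6.62*i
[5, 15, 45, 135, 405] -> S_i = 5*3^i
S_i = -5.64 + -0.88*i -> [-5.64, -6.52, -7.4, -8.28, -9.16]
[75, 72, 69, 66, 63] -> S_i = 75 + -3*i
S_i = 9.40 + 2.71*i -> [9.4, 12.11, 14.82, 17.53, 20.24]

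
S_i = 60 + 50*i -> [60, 110, 160, 210, 260]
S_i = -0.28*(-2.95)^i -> [-0.28, 0.83, -2.44, 7.19, -21.21]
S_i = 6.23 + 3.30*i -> [6.23, 9.53, 12.83, 16.13, 19.43]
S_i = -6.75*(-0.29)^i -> [-6.75, 1.96, -0.57, 0.16, -0.05]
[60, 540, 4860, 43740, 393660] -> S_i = 60*9^i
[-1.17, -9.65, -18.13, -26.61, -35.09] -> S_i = -1.17 + -8.48*i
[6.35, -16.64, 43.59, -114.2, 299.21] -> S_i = 6.35*(-2.62)^i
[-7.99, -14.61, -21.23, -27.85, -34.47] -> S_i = -7.99 + -6.62*i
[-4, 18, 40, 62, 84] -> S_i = -4 + 22*i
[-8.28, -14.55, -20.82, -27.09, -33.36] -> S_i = -8.28 + -6.27*i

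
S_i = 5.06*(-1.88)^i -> [5.06, -9.51, 17.88, -33.62, 63.21]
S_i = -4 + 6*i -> [-4, 2, 8, 14, 20]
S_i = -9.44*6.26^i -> [-9.44, -59.09, -369.93, -2315.77, -14496.71]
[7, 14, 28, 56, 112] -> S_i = 7*2^i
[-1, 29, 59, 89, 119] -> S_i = -1 + 30*i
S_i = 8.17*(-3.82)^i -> [8.17, -31.21, 119.22, -455.42, 1739.7]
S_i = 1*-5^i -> [1, -5, 25, -125, 625]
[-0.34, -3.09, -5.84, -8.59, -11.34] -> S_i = -0.34 + -2.75*i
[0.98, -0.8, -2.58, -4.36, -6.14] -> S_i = 0.98 + -1.78*i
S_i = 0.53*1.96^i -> [0.53, 1.04, 2.04, 3.99, 7.82]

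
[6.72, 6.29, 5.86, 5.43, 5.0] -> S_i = 6.72 + -0.43*i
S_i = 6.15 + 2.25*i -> [6.15, 8.4, 10.65, 12.9, 15.15]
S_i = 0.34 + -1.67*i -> [0.34, -1.33, -3.0, -4.67, -6.34]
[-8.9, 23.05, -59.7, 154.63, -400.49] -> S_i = -8.90*(-2.59)^i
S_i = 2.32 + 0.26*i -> [2.32, 2.58, 2.84, 3.1, 3.36]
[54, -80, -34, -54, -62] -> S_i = Random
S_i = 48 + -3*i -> [48, 45, 42, 39, 36]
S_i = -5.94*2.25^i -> [-5.94, -13.36, -30.07, -67.66, -152.24]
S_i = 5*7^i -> [5, 35, 245, 1715, 12005]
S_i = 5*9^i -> [5, 45, 405, 3645, 32805]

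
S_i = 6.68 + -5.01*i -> [6.68, 1.67, -3.34, -8.35, -13.36]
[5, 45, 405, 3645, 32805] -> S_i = 5*9^i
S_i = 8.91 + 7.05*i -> [8.91, 15.96, 23.01, 30.06, 37.11]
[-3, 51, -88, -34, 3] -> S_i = Random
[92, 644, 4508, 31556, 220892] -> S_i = 92*7^i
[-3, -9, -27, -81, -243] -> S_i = -3*3^i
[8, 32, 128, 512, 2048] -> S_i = 8*4^i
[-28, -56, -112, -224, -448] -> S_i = -28*2^i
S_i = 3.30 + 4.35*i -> [3.3, 7.65, 12.0, 16.35, 20.7]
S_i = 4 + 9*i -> [4, 13, 22, 31, 40]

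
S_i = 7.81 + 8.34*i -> [7.81, 16.15, 24.49, 32.83, 41.17]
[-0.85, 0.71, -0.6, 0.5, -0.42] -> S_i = -0.85*(-0.84)^i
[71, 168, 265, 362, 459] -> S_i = 71 + 97*i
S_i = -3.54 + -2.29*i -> [-3.54, -5.83, -8.12, -10.41, -12.7]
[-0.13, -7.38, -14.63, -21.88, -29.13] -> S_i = -0.13 + -7.25*i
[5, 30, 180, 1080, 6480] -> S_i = 5*6^i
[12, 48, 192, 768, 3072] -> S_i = 12*4^i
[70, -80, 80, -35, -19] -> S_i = Random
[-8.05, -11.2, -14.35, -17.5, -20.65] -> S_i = -8.05 + -3.15*i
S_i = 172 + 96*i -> [172, 268, 364, 460, 556]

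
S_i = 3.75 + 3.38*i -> [3.75, 7.13, 10.51, 13.89, 17.27]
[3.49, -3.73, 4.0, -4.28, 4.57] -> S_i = 3.49*(-1.07)^i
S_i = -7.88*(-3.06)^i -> [-7.88, 24.11, -73.79, 225.78, -690.89]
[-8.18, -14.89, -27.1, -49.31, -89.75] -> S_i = -8.18*1.82^i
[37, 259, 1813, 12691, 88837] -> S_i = 37*7^i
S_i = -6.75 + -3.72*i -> [-6.75, -10.47, -14.19, -17.91, -21.63]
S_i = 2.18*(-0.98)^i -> [2.18, -2.14, 2.09, -2.05, 2.01]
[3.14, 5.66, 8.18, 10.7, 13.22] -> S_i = 3.14 + 2.52*i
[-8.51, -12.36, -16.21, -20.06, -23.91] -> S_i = -8.51 + -3.85*i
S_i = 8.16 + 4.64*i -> [8.16, 12.8, 17.44, 22.08, 26.72]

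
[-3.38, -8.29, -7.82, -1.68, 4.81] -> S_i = Random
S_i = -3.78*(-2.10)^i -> [-3.78, 7.94, -16.67, 35.01, -73.51]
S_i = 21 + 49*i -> [21, 70, 119, 168, 217]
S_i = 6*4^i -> [6, 24, 96, 384, 1536]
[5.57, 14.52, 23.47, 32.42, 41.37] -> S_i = 5.57 + 8.95*i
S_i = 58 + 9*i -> [58, 67, 76, 85, 94]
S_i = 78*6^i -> [78, 468, 2808, 16848, 101088]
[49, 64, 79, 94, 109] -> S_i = 49 + 15*i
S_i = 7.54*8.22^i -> [7.54, 61.98, 509.47, 4187.81, 34423.78]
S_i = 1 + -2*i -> [1, -1, -3, -5, -7]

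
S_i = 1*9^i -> [1, 9, 81, 729, 6561]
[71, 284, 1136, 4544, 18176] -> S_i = 71*4^i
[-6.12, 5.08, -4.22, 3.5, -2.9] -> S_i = -6.12*(-0.83)^i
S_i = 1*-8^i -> [1, -8, 64, -512, 4096]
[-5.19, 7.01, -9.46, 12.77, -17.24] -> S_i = -5.19*(-1.35)^i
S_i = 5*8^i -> [5, 40, 320, 2560, 20480]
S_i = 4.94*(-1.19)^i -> [4.94, -5.88, 7.0, -8.32, 9.91]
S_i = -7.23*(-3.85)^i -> [-7.23, 27.84, -107.17, 412.59, -1588.48]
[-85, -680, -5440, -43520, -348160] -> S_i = -85*8^i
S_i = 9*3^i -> [9, 27, 81, 243, 729]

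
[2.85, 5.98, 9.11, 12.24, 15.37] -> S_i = 2.85 + 3.13*i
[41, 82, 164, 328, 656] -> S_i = 41*2^i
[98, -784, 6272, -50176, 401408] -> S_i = 98*-8^i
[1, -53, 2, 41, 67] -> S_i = Random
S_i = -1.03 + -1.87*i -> [-1.03, -2.9, -4.77, -6.64, -8.51]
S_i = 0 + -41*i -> [0, -41, -82, -123, -164]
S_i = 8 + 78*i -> [8, 86, 164, 242, 320]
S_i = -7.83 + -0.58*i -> [-7.83, -8.41, -8.99, -9.57, -10.15]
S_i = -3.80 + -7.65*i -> [-3.8, -11.45, -19.1, -26.75, -34.4]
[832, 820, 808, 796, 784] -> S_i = 832 + -12*i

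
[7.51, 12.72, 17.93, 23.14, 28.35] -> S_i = 7.51 + 5.21*i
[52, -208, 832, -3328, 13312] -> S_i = 52*-4^i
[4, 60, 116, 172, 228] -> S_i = 4 + 56*i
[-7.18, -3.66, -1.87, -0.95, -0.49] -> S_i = -7.18*0.51^i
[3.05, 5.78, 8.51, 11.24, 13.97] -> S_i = 3.05 + 2.73*i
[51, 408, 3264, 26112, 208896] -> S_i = 51*8^i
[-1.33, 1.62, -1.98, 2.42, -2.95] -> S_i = -1.33*(-1.22)^i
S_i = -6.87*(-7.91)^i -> [-6.87, 54.34, -429.84, 3400.06, -26894.45]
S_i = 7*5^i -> [7, 35, 175, 875, 4375]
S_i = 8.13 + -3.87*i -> [8.13, 4.26, 0.39, -3.48, -7.35]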